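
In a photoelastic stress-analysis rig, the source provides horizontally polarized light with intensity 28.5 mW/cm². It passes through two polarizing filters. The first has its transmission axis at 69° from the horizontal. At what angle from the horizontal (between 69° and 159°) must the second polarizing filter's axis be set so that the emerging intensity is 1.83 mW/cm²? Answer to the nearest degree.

θ ≈ 114°

By Malus's law, I₁ = I₀ cos²(69° − 0°) = I₀ cos²(69°) = 0.1284 I₀.
Target fraction: 1.83 / 28.5 mW/cm² = 0.06421 of I₀.
Need I₂/I₀ = 0.06421, so cos²(θ − 69°) = 0.06421 / 0.1284 = 0.5.
θ − 69° = arccos(√0.5) = 45.0°, giving θ ≈ 69 + 45.0 = 114.0°.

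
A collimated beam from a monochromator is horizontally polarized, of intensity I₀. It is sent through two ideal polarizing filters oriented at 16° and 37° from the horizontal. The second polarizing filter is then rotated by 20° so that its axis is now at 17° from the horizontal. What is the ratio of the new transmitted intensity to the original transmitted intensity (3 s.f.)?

Before rotation:
I₁ = I₀ cos²(16° − 0°) = I₀ cos²(16°) = 0.924 I₀.
I₂ = I₁ cos²(37° − 16°) = 0.924 I₀ · cos²(21°) = 0.8054 I₀.
After rotation:
I₁ = I₀ cos²(16° − 0°) = I₀ cos²(16°) = 0.924 I₀.
I₂ = I₁ cos²(17° − 16°) = 0.924 I₀ · cos²(1°) = 0.9237 I₀.
Ratio = 0.9237 / 0.8054 = 1.147.

I_new/I_old ≈ 1.15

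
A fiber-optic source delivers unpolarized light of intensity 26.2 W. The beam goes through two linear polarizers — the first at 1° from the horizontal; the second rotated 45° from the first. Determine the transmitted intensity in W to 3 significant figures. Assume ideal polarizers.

I ≈ 6.55 W

Unpolarized light through the first polarizer → I₁ = 26.2 W/2 = 13.1 W, polarized at 1°.
I₂ = I₁ · cos²(45°) = 13.1 · 0.5 = 6.55 W.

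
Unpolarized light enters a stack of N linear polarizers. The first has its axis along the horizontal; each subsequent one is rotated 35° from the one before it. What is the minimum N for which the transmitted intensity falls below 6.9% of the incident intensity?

N = 6

First polarizer halves the unpolarized light: factor 1/2.
Each further stage multiplies by cos²(35°) = 0.671.
After N polarizers: T = 0.5·0.671^(N−1). Require T < 0.069 ⇒ N−1 > ln(0.069/0.5)/ln(0.671) = 4.96, so N−1 ≥ 5 and N = 6.
Check: N=6 gives T = 0.06802 < 0.069; N=5 gives T = 0.1014.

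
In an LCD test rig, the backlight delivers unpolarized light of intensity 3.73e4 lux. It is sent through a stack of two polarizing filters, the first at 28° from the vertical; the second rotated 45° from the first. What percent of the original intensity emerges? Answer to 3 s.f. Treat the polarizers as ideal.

≈ 25.0%

Unpolarized light through the first polarizer → I₁ = 3.73e4 lux/2 = 1.865e+04 lux, polarized at 28°.
I₂ = I₁ · cos²(45°) = 1.865e+04 · 0.5 = 9325 lux.
That is 25% of the incident intensity.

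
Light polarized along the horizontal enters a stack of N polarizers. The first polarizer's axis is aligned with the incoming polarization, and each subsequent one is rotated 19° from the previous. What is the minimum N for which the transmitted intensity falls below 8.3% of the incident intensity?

N = 24

First polarizer is aligned with the polarization: full transmission.
Each further stage multiplies by cos²(19°) = 0.894.
After N polarizers: T = 0.894^(N−1). Require T < 0.083 ⇒ N−1 > ln(0.083)/ln(0.894) = 22.21, so N−1 ≥ 23 and N = 24.
Check: N=24 gives T = 0.076 < 0.083; N=23 gives T = 0.08501.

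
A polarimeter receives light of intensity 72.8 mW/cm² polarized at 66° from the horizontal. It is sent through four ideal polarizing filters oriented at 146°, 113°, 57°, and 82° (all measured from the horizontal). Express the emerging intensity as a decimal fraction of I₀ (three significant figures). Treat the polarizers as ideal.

I₁ = 72.8 mW/cm² · cos²(80°) = 2.195 mW/cm².
I₂ = I₁ · cos²(33°) = 2.195 · 0.7034 = 1.544 mW/cm².
I₃ = I₂ · cos²(56°) = 1.544 · 0.3127 = 0.4828 mW/cm².
I₄ = I₃ · cos²(25°) = 0.4828 · 0.8214 = 0.3966 mW/cm².
Transmitted fraction = 0.005448.

I/I₀ ≈ 0.00545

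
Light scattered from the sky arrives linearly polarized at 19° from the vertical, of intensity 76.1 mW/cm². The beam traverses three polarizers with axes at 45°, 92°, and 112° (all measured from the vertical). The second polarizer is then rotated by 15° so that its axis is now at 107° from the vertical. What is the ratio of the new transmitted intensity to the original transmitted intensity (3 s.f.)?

Before rotation:
I₁ = I₀ cos²(45° − 19°) = I₀ cos²(26°) = 0.8078 I₀.
I₂ = I₁ cos²(92° − 45°) = 0.8078 I₀ · cos²(47°) = 0.3757 I₀.
I₃ = I₂ cos²(112° − 92°) = 0.3757 I₀ · cos²(20°) = 0.3318 I₀.
After rotation:
I₁ = I₀ cos²(45° − 19°) = I₀ cos²(26°) = 0.8078 I₀.
I₂ = I₁ cos²(107° − 45°) = 0.8078 I₀ · cos²(62°) = 0.178 I₀.
I₃ = I₂ cos²(112° − 107°) = 0.178 I₀ · cos²(5°) = 0.1767 I₀.
Ratio = 0.1767 / 0.3318 = 0.5326.

I_new/I_old ≈ 0.533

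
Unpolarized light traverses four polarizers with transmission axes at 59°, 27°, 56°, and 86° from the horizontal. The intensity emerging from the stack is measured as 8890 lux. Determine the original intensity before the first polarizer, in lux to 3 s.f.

I₀ ≈ 4.31e4 lux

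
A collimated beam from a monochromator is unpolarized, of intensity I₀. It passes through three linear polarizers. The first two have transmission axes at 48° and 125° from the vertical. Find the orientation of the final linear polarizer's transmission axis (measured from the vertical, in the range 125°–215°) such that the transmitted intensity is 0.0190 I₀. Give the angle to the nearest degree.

Unpolarized light through the first polarizer → I₁ = ½ I₀, now polarized at 48°.
I₂ = I₁ cos²(125° − 48°) = 0.5 I₀ · cos²(77°) = 0.0253 I₀.
Need I₃/I₀ = 0.019, so cos²(θ − 125°) = 0.019 / 0.0253 = 0.7509.
θ − 125° = arccos(√0.7509) = 29.9°, giving θ ≈ 125 + 29.9 = 154.9°.

θ ≈ 155°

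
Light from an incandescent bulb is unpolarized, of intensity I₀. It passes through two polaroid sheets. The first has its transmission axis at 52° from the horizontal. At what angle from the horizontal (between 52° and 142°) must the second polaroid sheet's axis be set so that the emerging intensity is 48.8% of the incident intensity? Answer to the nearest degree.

Unpolarized light through the first polarizer → I₁ = ½ I₀, now polarized at 52°.
Need I₂/I₀ = 0.488, so cos²(θ − 52°) = 0.488 / 0.5 = 0.976.
θ − 52° = arccos(√0.976) = 8.9°, giving θ ≈ 52 + 8.9 = 60.9°.

θ ≈ 61°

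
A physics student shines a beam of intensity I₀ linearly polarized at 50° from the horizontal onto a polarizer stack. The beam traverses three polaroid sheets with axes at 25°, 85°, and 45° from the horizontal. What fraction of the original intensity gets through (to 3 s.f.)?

≈ 0.121 I₀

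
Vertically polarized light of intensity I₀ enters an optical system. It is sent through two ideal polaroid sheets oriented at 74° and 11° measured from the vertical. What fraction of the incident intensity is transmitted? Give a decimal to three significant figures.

≈ 0.0157 I₀

I₁ = I₀ cos²(74° − 0°) = I₀ cos²(74°) = 0.07598 I₀.
I₂ = I₁ cos²(11° − 74°) = 0.07598 I₀ · cos²(63°) = 0.01566 I₀.
Transmitted fraction = 0.01566.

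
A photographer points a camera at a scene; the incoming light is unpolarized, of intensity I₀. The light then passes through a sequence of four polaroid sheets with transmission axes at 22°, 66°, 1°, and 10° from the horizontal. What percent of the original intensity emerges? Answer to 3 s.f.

Unpolarized light through the first polarizer → I₁ = ½ I₀, now polarized at 22°.
I₂ = I₁ cos²(66° − 22°) = 0.5 I₀ · cos²(44°) = 0.2587 I₀.
I₃ = I₂ cos²(1° − 66°) = 0.2587 I₀ · cos²(65°) = 0.04621 I₀.
I₄ = I₃ cos²(10° − 1°) = 0.04621 I₀ · cos²(9°) = 0.04508 I₀.
That is 4.508% of the incident intensity.

≈ 4.51%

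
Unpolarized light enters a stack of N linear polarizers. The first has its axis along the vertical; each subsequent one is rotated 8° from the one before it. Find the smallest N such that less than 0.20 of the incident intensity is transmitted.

First polarizer halves the unpolarized light: factor 1/2.
Each further stage multiplies by cos²(8°) = 0.9806.
After N polarizers: T = 0.5·0.9806^(N−1). Require T < 0.20 ⇒ N−1 > ln(0.20/0.5)/ln(0.9806) = 46.85, so N−1 ≥ 47 and N = 48.
Check: N=48 gives T = 0.1994 < 0.20; N=47 gives T = 0.2033.

N = 48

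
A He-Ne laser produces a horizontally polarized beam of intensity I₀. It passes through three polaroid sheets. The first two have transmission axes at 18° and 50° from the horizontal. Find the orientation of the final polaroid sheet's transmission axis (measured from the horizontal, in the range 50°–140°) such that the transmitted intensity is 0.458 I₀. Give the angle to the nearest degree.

I₁ = I₀ cos²(18° − 0°) = I₀ cos²(18°) = 0.9045 I₀.
I₂ = I₁ cos²(50° − 18°) = 0.9045 I₀ · cos²(32°) = 0.6505 I₀.
Need I₃/I₀ = 0.458, so cos²(θ − 50°) = 0.458 / 0.6505 = 0.7041.
θ − 50° = arccos(√0.7041) = 33.0°, giving θ ≈ 50 + 33.0 = 83.0°.

θ ≈ 83°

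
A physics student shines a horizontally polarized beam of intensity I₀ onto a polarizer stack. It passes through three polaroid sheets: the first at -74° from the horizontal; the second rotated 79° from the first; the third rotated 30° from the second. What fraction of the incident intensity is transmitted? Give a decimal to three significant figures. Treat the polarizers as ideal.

≈ 0.00207 I₀

I₁ = I₀ cos²(-74° − 0°) = I₀ cos²(74°) = 0.07598 I₀.
I₂ = I₁ cos²(79°) = 0.07598 · 0.03641 I₀ = 0.002766 I₀.
I₃ = I₂ cos²(30°) = 0.002766 · 0.75 I₀ = 0.002075 I₀.
Transmitted fraction = 0.002075.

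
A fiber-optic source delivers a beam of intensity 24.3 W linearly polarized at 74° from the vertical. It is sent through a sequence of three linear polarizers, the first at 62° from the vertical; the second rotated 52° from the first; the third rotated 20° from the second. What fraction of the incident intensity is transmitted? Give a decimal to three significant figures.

I₁ = 24.3 W · cos²(12°) = 23.25 W.
I₂ = I₁ · cos²(52°) = 23.25 · 0.379 = 8.812 W.
I₃ = I₂ · cos²(20°) = 8.812 · 0.883 = 7.782 W.
Transmitted fraction = 0.3202.

I/I₀ ≈ 0.320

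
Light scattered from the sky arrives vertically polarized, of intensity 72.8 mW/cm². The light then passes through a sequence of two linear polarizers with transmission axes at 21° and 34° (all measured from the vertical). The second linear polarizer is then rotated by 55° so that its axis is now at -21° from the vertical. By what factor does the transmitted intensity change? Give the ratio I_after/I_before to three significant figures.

I_new/I_old ≈ 0.582

Before rotation:
I₁ = I₀ cos²(21° − 0°) = I₀ cos²(21°) = 0.8716 I₀.
I₂ = I₁ cos²(34° − 21°) = 0.8716 I₀ · cos²(13°) = 0.8275 I₀.
After rotation:
I₁ = I₀ cos²(21° − 0°) = I₀ cos²(21°) = 0.8716 I₀.
I₂ = I₁ cos²(-21° − 21°) = 0.8716 I₀ · cos²(42°) = 0.4813 I₀.
Ratio = 0.4813 / 0.8275 = 0.5817.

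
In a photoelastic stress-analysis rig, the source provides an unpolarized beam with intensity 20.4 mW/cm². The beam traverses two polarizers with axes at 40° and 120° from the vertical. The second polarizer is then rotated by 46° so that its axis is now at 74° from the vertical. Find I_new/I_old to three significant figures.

Before rotation:
Unpolarized light through the first polarizer → I₁ = ½ I₀, now polarized at 40°.
I₂ = I₁ cos²(120° − 40°) = 0.5 I₀ · cos²(80°) = 0.01508 I₀.
After rotation:
Unpolarized light through the first polarizer → I₁ = ½ I₀, now polarized at 40°.
I₂ = I₁ cos²(74° − 40°) = 0.5 I₀ · cos²(34°) = 0.3437 I₀.
Ratio = 0.3437 / 0.01508 = 22.79.

I_new/I_old ≈ 22.8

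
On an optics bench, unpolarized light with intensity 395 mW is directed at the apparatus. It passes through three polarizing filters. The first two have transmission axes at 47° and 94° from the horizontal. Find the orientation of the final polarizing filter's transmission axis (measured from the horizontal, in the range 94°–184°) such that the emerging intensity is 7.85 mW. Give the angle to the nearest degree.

θ ≈ 167°

Unpolarized light through the first polarizer → I₁ = ½ I₀, now polarized at 47°.
I₂ = I₁ cos²(94° − 47°) = 0.5 I₀ · cos²(47°) = 0.2326 I₀.
Target fraction: 7.85 / 395 mW = 0.01987 of I₀.
Need I₃/I₀ = 0.01987, so cos²(θ − 94°) = 0.01987 / 0.2326 = 0.08545.
θ − 94° = arccos(√0.08545) = 73.0°, giving θ ≈ 94 + 73.0 = 167.0°.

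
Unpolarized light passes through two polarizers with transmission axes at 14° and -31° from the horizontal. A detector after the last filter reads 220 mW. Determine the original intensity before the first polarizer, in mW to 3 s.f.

I₀ ≈ 880 mW

Unpolarized light through the first polarizer → I₁ = ½ I₀, now polarized at 14°.
I₂ = I₁ cos²(-31° − 14°) = 0.5 I₀ · cos²(45°) = 0.25 I₀.
So 220 mW = 0.25 I₀, giving I₀ = 220/0.25 = 880 mW.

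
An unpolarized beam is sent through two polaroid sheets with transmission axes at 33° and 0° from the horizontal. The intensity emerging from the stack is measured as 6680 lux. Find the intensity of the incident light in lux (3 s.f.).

Unpolarized light through the first polarizer → I₁ = ½ I₀, now polarized at 33°.
I₂ = I₁ cos²(0° − 33°) = 0.5 I₀ · cos²(33°) = 0.3517 I₀.
So 6680 lux = 0.3517 I₀, giving I₀ = 6680/0.3517 = 1.899e+04 lux.

I₀ ≈ 1.90e4 lux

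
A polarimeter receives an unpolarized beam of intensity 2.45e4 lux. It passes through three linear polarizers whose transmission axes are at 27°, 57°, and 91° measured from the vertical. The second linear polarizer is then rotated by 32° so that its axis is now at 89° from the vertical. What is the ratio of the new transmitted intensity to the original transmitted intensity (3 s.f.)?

I_new/I_old ≈ 0.427

Before rotation:
Unpolarized light through the first polarizer → I₁ = ½ I₀, now polarized at 27°.
I₂ = I₁ cos²(57° − 27°) = 0.5 I₀ · cos²(30°) = 0.375 I₀.
I₃ = I₂ cos²(91° − 57°) = 0.375 I₀ · cos²(34°) = 0.2577 I₀.
After rotation:
Unpolarized light through the first polarizer → I₁ = ½ I₀, now polarized at 27°.
I₂ = I₁ cos²(89° − 27°) = 0.5 I₀ · cos²(62°) = 0.1102 I₀.
I₃ = I₂ cos²(91° − 89°) = 0.1102 I₀ · cos²(2°) = 0.1101 I₀.
Ratio = 0.1101 / 0.2577 = 0.4271.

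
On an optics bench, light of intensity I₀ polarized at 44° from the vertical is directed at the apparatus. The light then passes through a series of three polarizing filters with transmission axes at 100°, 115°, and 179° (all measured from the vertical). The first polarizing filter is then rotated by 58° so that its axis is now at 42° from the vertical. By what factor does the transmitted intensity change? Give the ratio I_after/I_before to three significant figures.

Before rotation:
I₁ = I₀ cos²(100° − 44°) = I₀ cos²(56°) = 0.3127 I₀.
I₂ = I₁ cos²(115° − 100°) = 0.3127 I₀ · cos²(15°) = 0.2917 I₀.
I₃ = I₂ cos²(179° − 115°) = 0.2917 I₀ · cos²(64°) = 0.05607 I₀.
After rotation:
I₁ = I₀ cos²(42° − 44°) = I₀ cos²(2°) = 0.9988 I₀.
I₂ = I₁ cos²(115° − 42°) = 0.9988 I₀ · cos²(73°) = 0.08538 I₀.
I₃ = I₂ cos²(179° − 115°) = 0.08538 I₀ · cos²(64°) = 0.01641 I₀.
Ratio = 0.01641 / 0.05607 = 0.2926.

I_new/I_old ≈ 0.293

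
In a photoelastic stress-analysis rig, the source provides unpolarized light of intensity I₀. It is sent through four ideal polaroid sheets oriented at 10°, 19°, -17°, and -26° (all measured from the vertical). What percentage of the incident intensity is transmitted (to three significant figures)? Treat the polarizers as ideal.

Unpolarized light through the first polarizer → I₁ = ½ I₀, now polarized at 10°.
I₂ = I₁ cos²(19° − 10°) = 0.5 I₀ · cos²(9°) = 0.4878 I₀.
I₃ = I₂ cos²(-17° − 19°) = 0.4878 I₀ · cos²(36°) = 0.3192 I₀.
I₄ = I₃ cos²(-26° + 17°) = 0.3192 I₀ · cos²(9°) = 0.3114 I₀.
That is 31.14% of the incident intensity.

≈ 31.1%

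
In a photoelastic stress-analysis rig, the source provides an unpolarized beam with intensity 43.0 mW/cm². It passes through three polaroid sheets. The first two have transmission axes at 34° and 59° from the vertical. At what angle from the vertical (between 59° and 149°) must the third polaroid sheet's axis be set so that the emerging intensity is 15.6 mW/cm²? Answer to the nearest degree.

θ ≈ 79°

Unpolarized light through the first polarizer → I₁ = ½ I₀, now polarized at 34°.
I₂ = I₁ cos²(59° − 34°) = 0.5 I₀ · cos²(25°) = 0.4107 I₀.
Target fraction: 15.6 / 43.0 mW/cm² = 0.3628 of I₀.
Need I₃/I₀ = 0.3628, so cos²(θ − 59°) = 0.3628 / 0.4107 = 0.8834.
θ − 59° = arccos(√0.8834) = 20.0°, giving θ ≈ 59 + 20.0 = 79.0°.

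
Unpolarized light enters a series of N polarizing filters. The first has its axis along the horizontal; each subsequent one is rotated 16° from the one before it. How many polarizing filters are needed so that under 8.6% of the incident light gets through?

N = 24

First polarizer halves the unpolarized light: factor 1/2.
Each further stage multiplies by cos²(16°) = 0.924.
After N polarizers: T = 0.5·0.924^(N−1). Require T < 0.086 ⇒ N−1 > ln(0.086/0.5)/ln(0.924) = 22.28, so N−1 ≥ 23 and N = 24.
Check: N=24 gives T = 0.08122 < 0.086; N=23 gives T = 0.0879.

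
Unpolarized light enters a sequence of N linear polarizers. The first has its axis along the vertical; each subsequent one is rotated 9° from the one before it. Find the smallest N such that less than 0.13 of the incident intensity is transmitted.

N = 56

First polarizer halves the unpolarized light: factor 1/2.
Each further stage multiplies by cos²(9°) = 0.9755.
After N polarizers: T = 0.5·0.9755^(N−1). Require T < 0.13 ⇒ N−1 > ln(0.13/0.5)/ln(0.9755) = 54.37, so N−1 ≥ 55 and N = 56.
Check: N=56 gives T = 0.128 < 0.13; N=55 gives T = 0.1312.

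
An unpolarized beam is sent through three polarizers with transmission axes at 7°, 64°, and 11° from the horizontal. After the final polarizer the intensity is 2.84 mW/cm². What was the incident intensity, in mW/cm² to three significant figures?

Unpolarized light through the first polarizer → I₁ = ½ I₀, now polarized at 7°.
I₂ = I₁ cos²(64° − 7°) = 0.5 I₀ · cos²(57°) = 0.1483 I₀.
I₃ = I₂ cos²(11° − 64°) = 0.1483 I₀ · cos²(53°) = 0.05372 I₀.
So 2.84 mW/cm² = 0.05372 I₀, giving I₀ = 2.84/0.05372 = 52.87 mW/cm².

I₀ ≈ 52.9 mW/cm²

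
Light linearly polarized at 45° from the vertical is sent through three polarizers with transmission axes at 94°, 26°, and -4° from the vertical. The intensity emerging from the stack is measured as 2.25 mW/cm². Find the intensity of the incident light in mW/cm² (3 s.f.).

I₁ = I₀ cos²(94° − 45°) = I₀ cos²(49°) = 0.4304 I₀.
I₂ = I₁ cos²(26° − 94°) = 0.4304 I₀ · cos²(68°) = 0.0604 I₀.
I₃ = I₂ cos²(-4° − 26°) = 0.0604 I₀ · cos²(30°) = 0.0453 I₀.
So 2.25 mW/cm² = 0.0453 I₀, giving I₀ = 2.25/0.0453 = 49.67 mW/cm².

I₀ ≈ 49.7 mW/cm²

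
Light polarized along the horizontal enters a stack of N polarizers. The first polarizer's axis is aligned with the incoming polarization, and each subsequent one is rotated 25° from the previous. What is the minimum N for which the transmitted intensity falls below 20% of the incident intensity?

First polarizer is aligned with the polarization: full transmission.
Each further stage multiplies by cos²(25°) = 0.8214.
After N polarizers: T = 0.8214^(N−1). Require T < 0.20 ⇒ N−1 > ln(0.20)/ln(0.8214) = 8.18, so N−1 ≥ 9 and N = 10.
Check: N=10 gives T = 0.1702 < 0.20; N=9 gives T = 0.2072.

N = 10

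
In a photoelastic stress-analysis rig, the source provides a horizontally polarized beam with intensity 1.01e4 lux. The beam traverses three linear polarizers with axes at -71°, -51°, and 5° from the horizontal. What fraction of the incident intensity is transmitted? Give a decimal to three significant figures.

I₁ = 1.01e4 lux · cos²(71°) = 1071 lux.
I₂ = I₁ · cos²(20°) = 1071 · 0.883 = 945.3 lux.
I₃ = I₂ · cos²(56°) = 945.3 · 0.3127 = 295.6 lux.
Transmitted fraction = 0.02927.

I/I₀ ≈ 0.0293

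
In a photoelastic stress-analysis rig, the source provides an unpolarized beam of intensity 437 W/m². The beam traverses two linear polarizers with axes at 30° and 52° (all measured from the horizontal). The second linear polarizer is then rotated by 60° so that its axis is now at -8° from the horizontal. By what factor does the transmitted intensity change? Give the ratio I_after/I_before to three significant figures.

I_new/I_old ≈ 0.722

Before rotation:
Unpolarized light through the first polarizer → I₁ = ½ I₀, now polarized at 30°.
I₂ = I₁ cos²(52° − 30°) = 0.5 I₀ · cos²(22°) = 0.4298 I₀.
After rotation:
Unpolarized light through the first polarizer → I₁ = ½ I₀, now polarized at 30°.
I₂ = I₁ cos²(-8° − 30°) = 0.5 I₀ · cos²(38°) = 0.3105 I₀.
Ratio = 0.3105 / 0.4298 = 0.7223.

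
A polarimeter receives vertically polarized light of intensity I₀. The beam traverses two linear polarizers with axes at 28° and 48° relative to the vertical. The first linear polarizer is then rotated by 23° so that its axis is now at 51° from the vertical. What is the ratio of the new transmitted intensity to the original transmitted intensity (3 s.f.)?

Before rotation:
By Malus's law, I₁ = I₀ cos²(28° − 0°) = I₀ cos²(28°) = 0.7796 I₀.
I₂ = I₁ cos²(48° − 28°) = 0.7796 I₀ · cos²(20°) = 0.6884 I₀.
After rotation:
I₁ = I₀ cos²(51° − 0°) = I₀ cos²(51°) = 0.396 I₀.
I₂ = I₁ cos²(48° − 51°) = 0.396 I₀ · cos²(3°) = 0.395 I₀.
Ratio = 0.395 / 0.6884 = 0.5737.

I_new/I_old ≈ 0.574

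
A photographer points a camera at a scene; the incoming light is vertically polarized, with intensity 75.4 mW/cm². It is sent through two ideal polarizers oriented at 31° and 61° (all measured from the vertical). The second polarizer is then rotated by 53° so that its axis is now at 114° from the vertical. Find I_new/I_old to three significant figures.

I_new/I_old ≈ 0.0198

Before rotation:
I₁ = I₀ cos²(31° − 0°) = I₀ cos²(31°) = 0.7347 I₀.
I₂ = I₁ cos²(61° − 31°) = 0.7347 I₀ · cos²(30°) = 0.5511 I₀.
After rotation:
I₁ = I₀ cos²(31° − 0°) = I₀ cos²(31°) = 0.7347 I₀.
I₂ = I₁ cos²(114° − 31°) = 0.7347 I₀ · cos²(83°) = 0.01091 I₀.
Ratio = 0.01091 / 0.5511 = 0.0198.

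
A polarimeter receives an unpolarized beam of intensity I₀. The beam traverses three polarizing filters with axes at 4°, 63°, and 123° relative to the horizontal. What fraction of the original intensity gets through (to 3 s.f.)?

Unpolarized light through the first polarizer → I₁ = ½ I₀, now polarized at 4°.
I₂ = I₁ cos²(63° − 4°) = 0.5 I₀ · cos²(59°) = 0.1326 I₀.
I₃ = I₂ cos²(123° − 63°) = 0.1326 I₀ · cos²(60°) = 0.03316 I₀.
Transmitted fraction = 0.03316.

≈ 0.0332 I₀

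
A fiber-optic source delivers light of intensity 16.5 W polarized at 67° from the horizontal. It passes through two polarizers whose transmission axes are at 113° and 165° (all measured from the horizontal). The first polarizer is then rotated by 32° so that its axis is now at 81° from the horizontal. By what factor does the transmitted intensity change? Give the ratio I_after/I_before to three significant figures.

Before rotation:
I₁ = I₀ cos²(113° − 67°) = I₀ cos²(46°) = 0.4826 I₀.
I₂ = I₁ cos²(165° − 113°) = 0.4826 I₀ · cos²(52°) = 0.1829 I₀.
After rotation:
I₁ = I₀ cos²(81° − 67°) = I₀ cos²(14°) = 0.9415 I₀.
I₂ = I₁ cos²(165° − 81°) = 0.9415 I₀ · cos²(84°) = 0.01029 I₀.
Ratio = 0.01029 / 0.1829 = 0.05624.

I_new/I_old ≈ 0.0562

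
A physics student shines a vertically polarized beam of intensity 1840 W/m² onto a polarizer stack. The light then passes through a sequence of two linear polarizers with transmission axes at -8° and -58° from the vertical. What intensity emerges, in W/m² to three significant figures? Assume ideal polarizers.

By Malus's law, I₁ = 1840 W/m² · cos²(8°) = 1804 W/m².
I₂ = I₁ · cos²(50°) = 1804 · 0.4132 = 745.5 W/m².

I ≈ 746 W/m²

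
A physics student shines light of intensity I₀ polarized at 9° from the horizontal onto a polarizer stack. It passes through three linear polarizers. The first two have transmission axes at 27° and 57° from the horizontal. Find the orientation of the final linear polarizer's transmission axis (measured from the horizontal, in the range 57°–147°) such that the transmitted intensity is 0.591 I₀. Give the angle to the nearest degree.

By Malus's law, I₁ = I₀ cos²(27° − 9°) = I₀ cos²(18°) = 0.9045 I₀.
I₂ = I₁ cos²(57° − 27°) = 0.9045 I₀ · cos²(30°) = 0.6784 I₀.
Need I₃/I₀ = 0.591, so cos²(θ − 57°) = 0.591 / 0.6784 = 0.8712.
θ − 57° = arccos(√0.8712) = 21.0°, giving θ ≈ 57 + 21.0 = 78.0°.

θ ≈ 78°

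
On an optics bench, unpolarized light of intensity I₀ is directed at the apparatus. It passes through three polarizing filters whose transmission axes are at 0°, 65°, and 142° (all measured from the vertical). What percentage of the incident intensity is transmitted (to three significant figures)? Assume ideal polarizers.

Unpolarized light through the first polarizer → I₁ = ½ I₀, now polarized at 0°.
I₂ = I₁ cos²(65° − 0°) = 0.5 I₀ · cos²(65°) = 0.0893 I₀.
I₃ = I₂ cos²(142° − 65°) = 0.0893 I₀ · cos²(77°) = 0.004519 I₀.
That is 0.4519% of the incident intensity.

≈ 0.452%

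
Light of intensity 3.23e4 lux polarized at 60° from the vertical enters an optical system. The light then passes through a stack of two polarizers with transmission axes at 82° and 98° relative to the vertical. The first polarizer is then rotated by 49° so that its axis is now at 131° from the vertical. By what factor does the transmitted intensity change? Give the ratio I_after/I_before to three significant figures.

Before rotation:
I₁ = I₀ cos²(82° − 60°) = I₀ cos²(22°) = 0.8597 I₀.
I₂ = I₁ cos²(98° − 82°) = 0.8597 I₀ · cos²(16°) = 0.7944 I₀.
After rotation:
I₁ = I₀ cos²(131° − 60°) = I₀ cos²(71°) = 0.106 I₀.
I₂ = I₁ cos²(98° − 131°) = 0.106 I₀ · cos²(33°) = 0.07455 I₀.
Ratio = 0.07455 / 0.7944 = 0.09385.

I_new/I_old ≈ 0.0939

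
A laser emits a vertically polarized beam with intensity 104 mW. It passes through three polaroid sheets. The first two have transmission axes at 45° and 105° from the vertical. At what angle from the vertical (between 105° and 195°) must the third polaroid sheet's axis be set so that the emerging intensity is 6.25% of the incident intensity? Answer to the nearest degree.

By Malus's law, I₁ = I₀ cos²(45° − 0°) = I₀ cos²(45°) = 0.5 I₀.
I₂ = I₁ cos²(105° − 45°) = 0.5 I₀ · cos²(60°) = 0.125 I₀.
Need I₃/I₀ = 0.0625, so cos²(θ − 105°) = 0.0625 / 0.125 = 0.5.
θ − 105° = arccos(√0.5) = 45.0°, giving θ ≈ 105 + 45.0 = 150.0°.

θ ≈ 150°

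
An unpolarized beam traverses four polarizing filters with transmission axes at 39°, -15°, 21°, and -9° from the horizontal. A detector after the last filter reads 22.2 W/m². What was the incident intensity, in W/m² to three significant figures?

Unpolarized light through the first polarizer → I₁ = ½ I₀, now polarized at 39°.
I₂ = I₁ cos²(-15° − 39°) = 0.5 I₀ · cos²(54°) = 0.1727 I₀.
I₃ = I₂ cos²(21° + 15°) = 0.1727 I₀ · cos²(36°) = 0.1131 I₀.
I₄ = I₃ cos²(-9° − 21°) = 0.1131 I₀ · cos²(30°) = 0.0848 I₀.
So 22.2 W/m² = 0.0848 I₀, giving I₀ = 22.2/0.0848 = 261.8 W/m².

I₀ ≈ 262 W/m²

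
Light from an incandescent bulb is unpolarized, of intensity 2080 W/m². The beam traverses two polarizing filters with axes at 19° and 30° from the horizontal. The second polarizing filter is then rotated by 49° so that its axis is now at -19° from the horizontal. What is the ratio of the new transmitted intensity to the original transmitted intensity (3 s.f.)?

I_new/I_old ≈ 0.644

Before rotation:
Unpolarized light through the first polarizer → I₁ = ½ I₀, now polarized at 19°.
I₂ = I₁ cos²(30° − 19°) = 0.5 I₀ · cos²(11°) = 0.4818 I₀.
After rotation:
Unpolarized light through the first polarizer → I₁ = ½ I₀, now polarized at 19°.
I₂ = I₁ cos²(-19° − 19°) = 0.5 I₀ · cos²(38°) = 0.3105 I₀.
Ratio = 0.3105 / 0.4818 = 0.6444.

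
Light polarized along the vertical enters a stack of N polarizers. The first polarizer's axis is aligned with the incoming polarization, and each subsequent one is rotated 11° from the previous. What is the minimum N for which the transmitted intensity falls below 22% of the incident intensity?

First polarizer is aligned with the polarization: full transmission.
Each further stage multiplies by cos²(11°) = 0.9636.
After N polarizers: T = 0.9636^(N−1). Require T < 0.22 ⇒ N−1 > ln(0.22)/ln(0.9636) = 40.83, so N−1 ≥ 41 and N = 42.
Check: N=42 gives T = 0.2186 < 0.22; N=41 gives T = 0.2268.

N = 42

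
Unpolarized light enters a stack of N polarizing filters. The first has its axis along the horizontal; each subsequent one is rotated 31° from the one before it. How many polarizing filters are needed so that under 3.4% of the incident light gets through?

N = 10

First polarizer halves the unpolarized light: factor 1/2.
Each further stage multiplies by cos²(31°) = 0.7347.
After N polarizers: T = 0.5·0.7347^(N−1). Require T < 0.034 ⇒ N−1 > ln(0.034/0.5)/ln(0.7347) = 8.72, so N−1 ≥ 9 and N = 10.
Check: N=10 gives T = 0.0312 < 0.034; N=9 gives T = 0.04246.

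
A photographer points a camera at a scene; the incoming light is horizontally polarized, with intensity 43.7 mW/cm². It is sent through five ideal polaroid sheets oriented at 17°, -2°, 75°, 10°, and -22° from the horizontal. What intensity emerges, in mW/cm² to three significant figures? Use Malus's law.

I ≈ 0.232 mW/cm²

By Malus's law, I₁ = 43.7 mW/cm² · cos²(17°) = 39.96 mW/cm².
I₂ = I₁ · cos²(19°) = 39.96 · 0.894 = 35.73 mW/cm².
I₃ = I₂ · cos²(77°) = 35.73 · 0.0506 = 1.808 mW/cm².
I₄ = I₃ · cos²(65°) = 1.808 · 0.1786 = 0.3229 mW/cm².
I₅ = I₄ · cos²(32°) = 0.3229 · 0.7192 = 0.2322 mW/cm².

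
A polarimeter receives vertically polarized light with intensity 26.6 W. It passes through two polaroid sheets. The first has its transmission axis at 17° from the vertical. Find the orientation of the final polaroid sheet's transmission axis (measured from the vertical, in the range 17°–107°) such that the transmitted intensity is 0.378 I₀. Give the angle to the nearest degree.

θ ≈ 67°

I₁ = I₀ cos²(17° − 0°) = I₀ cos²(17°) = 0.9145 I₀.
Need I₂/I₀ = 0.378, so cos²(θ − 17°) = 0.378 / 0.9145 = 0.4133.
θ − 17° = arccos(√0.4133) = 50.0°, giving θ ≈ 17 + 50.0 = 67.0°.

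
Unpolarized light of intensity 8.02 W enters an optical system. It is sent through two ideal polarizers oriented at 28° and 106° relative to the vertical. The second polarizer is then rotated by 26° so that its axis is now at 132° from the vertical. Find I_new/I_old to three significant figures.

I_new/I_old ≈ 1.35

Before rotation:
Unpolarized light through the first polarizer → I₁ = ½ I₀, now polarized at 28°.
I₂ = I₁ cos²(106° − 28°) = 0.5 I₀ · cos²(78°) = 0.02161 I₀.
After rotation:
Unpolarized light through the first polarizer → I₁ = ½ I₀, now polarized at 28°.
Angle between axes 1 and 2: 76°. I₂ = 0.5 I₀ · cos²(76°) = 0.02926 I₀.
Ratio = 0.02926 / 0.02161 = 1.354.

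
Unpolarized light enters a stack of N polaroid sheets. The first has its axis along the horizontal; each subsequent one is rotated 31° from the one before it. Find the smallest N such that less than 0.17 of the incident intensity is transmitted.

N = 5

First polarizer halves the unpolarized light: factor 1/2.
Each further stage multiplies by cos²(31°) = 0.7347.
After N polarizers: T = 0.5·0.7347^(N−1). Require T < 0.17 ⇒ N−1 > ln(0.17/0.5)/ln(0.7347) = 3.50, so N−1 ≥ 4 and N = 5.
Check: N=5 gives T = 0.1457 < 0.17; N=4 gives T = 0.1983.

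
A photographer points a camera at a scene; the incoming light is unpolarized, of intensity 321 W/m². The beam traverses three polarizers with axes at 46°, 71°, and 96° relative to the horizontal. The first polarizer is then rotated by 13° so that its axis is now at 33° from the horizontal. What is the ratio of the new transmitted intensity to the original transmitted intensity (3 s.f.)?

I_new/I_old ≈ 0.756

Before rotation:
Unpolarized light through the first polarizer → I₁ = ½ I₀, now polarized at 46°.
I₂ = I₁ cos²(71° − 46°) = 0.5 I₀ · cos²(25°) = 0.4107 I₀.
I₃ = I₂ cos²(96° − 71°) = 0.4107 I₀ · cos²(25°) = 0.3373 I₀.
After rotation:
Unpolarized light through the first polarizer → I₁ = ½ I₀, now polarized at 33°.
I₂ = I₁ cos²(71° − 33°) = 0.5 I₀ · cos²(38°) = 0.3105 I₀.
I₃ = I₂ cos²(96° − 71°) = 0.3105 I₀ · cos²(25°) = 0.255 I₀.
Ratio = 0.255 / 0.3373 = 0.756.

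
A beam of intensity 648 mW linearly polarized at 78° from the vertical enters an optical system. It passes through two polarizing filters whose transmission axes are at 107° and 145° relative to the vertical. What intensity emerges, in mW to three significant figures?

I₁ = 648 mW · cos²(29°) = 495.7 mW.
I₂ = I₁ · cos²(38°) = 495.7 · 0.621 = 307.8 mW.

I ≈ 308 mW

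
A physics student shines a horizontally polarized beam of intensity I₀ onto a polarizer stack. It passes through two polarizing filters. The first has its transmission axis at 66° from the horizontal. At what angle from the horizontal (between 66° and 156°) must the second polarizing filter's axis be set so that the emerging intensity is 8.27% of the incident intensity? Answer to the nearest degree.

θ ≈ 111°

By Malus's law, I₁ = I₀ cos²(66° − 0°) = I₀ cos²(66°) = 0.1654 I₀.
Need I₂/I₀ = 0.0827, so cos²(θ − 66°) = 0.0827 / 0.1654 = 0.4999.
θ − 66° = arccos(√0.4999) = 45.0°, giving θ ≈ 66 + 45.0 = 111.0°.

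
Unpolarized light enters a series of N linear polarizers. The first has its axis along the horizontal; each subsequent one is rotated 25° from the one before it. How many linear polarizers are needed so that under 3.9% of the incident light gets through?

First polarizer halves the unpolarized light: factor 1/2.
Each further stage multiplies by cos²(25°) = 0.8214.
After N polarizers: T = 0.5·0.8214^(N−1). Require T < 0.039 ⇒ N−1 > ln(0.039/0.5)/ln(0.8214) = 12.97, so N−1 ≥ 13 and N = 14.
Check: N=14 gives T = 0.03874 < 0.039; N=13 gives T = 0.04716.

N = 14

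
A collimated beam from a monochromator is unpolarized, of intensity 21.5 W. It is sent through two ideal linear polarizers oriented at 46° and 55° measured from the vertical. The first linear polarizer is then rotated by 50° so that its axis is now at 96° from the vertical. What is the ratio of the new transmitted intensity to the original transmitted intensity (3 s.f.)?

I_new/I_old ≈ 0.584

Before rotation:
Unpolarized light through the first polarizer → I₁ = ½ I₀, now polarized at 46°.
I₂ = I₁ cos²(55° − 46°) = 0.5 I₀ · cos²(9°) = 0.4878 I₀.
After rotation:
Unpolarized light through the first polarizer → I₁ = ½ I₀, now polarized at 96°.
I₂ = I₁ cos²(55° − 96°) = 0.5 I₀ · cos²(41°) = 0.2848 I₀.
Ratio = 0.2848 / 0.4878 = 0.5839.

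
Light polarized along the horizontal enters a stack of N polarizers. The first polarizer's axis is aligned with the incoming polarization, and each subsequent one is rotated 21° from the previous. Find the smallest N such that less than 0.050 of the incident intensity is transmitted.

N = 23

First polarizer is aligned with the polarization: full transmission.
Each further stage multiplies by cos²(21°) = 0.8716.
After N polarizers: T = 0.8716^(N−1). Require T < 0.050 ⇒ N−1 > ln(0.050)/ln(0.8716) = 21.79, so N−1 ≥ 22 and N = 23.
Check: N=23 gives T = 0.0486 < 0.050; N=22 gives T = 0.05577.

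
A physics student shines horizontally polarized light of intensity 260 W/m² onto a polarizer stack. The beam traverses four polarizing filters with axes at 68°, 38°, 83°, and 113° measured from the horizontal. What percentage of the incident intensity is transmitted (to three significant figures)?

≈ 3.95%

I₁ = 260 W/m² · cos²(68°) = 36.49 W/m².
I₂ = I₁ · cos²(30°) = 36.49 · 0.75 = 27.36 W/m².
I₃ = I₂ · cos²(45°) = 27.36 · 0.5 = 13.68 W/m².
I₄ = I₃ · cos²(30°) = 13.68 · 0.75 = 10.26 W/m².
That is 3.947% of the incident intensity.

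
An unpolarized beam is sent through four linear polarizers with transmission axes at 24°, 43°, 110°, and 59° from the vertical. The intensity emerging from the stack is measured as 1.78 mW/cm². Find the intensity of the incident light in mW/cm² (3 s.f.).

I₀ ≈ 65.9 mW/cm²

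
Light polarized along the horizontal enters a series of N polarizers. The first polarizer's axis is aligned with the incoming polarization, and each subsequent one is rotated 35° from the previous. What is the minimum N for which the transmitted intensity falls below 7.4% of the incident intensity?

N = 8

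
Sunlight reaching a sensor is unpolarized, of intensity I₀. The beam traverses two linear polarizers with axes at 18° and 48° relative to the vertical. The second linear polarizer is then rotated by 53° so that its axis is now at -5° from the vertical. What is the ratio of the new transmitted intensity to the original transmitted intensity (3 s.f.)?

I_new/I_old ≈ 1.13

Before rotation:
Unpolarized light through the first polarizer → I₁ = ½ I₀, now polarized at 18°.
I₂ = I₁ cos²(48° − 18°) = 0.5 I₀ · cos²(30°) = 0.375 I₀.
After rotation:
Unpolarized light through the first polarizer → I₁ = ½ I₀, now polarized at 18°.
I₂ = I₁ cos²(-5° − 18°) = 0.5 I₀ · cos²(23°) = 0.4237 I₀.
Ratio = 0.4237 / 0.375 = 1.13.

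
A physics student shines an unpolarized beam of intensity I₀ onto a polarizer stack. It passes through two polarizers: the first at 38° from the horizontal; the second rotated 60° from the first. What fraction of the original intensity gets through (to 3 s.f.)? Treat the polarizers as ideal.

≈ 0.125 I₀

Unpolarized light through the first polarizer → I₁ = ½ I₀, now polarized at 38°.
I₂ = I₁ cos²(60°) = 0.5 · 0.25 I₀ = 0.125 I₀.
Transmitted fraction = 0.125.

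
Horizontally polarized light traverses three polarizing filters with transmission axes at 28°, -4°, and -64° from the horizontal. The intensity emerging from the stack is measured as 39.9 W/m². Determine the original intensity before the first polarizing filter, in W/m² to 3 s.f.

By Malus's law, I₁ = I₀ cos²(28° − 0°) = I₀ cos²(28°) = 0.7796 I₀.
I₂ = I₁ cos²(-4° − 28°) = 0.7796 I₀ · cos²(32°) = 0.5607 I₀.
I₃ = I₂ cos²(-64° + 4°) = 0.5607 I₀ · cos²(60°) = 0.1402 I₀.
So 39.9 W/m² = 0.1402 I₀, giving I₀ = 39.9/0.1402 = 284.7 W/m².

I₀ ≈ 285 W/m²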